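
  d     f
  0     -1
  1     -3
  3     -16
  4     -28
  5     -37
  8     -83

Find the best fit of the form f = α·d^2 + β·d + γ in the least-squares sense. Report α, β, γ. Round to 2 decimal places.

Setting ∂/∂α … = 0 gives: 5059·α + 729·β + 115·γ = -6832;  729·α + 115·β + 21·γ = -1012;  115·α + 21·β + 6·γ = -168.
(Σd^2·d^2 = 5059, Σd^2·d = 729, Σd^2 = 115, Σd·d = 115, Σd = 21, Σ1 = 6, Σd^2·f = -6832, Σd·f = -1012, Σf = -168.)
Row-reducing yields α = -17193/17810, β = -46697/17810, γ = -2854/8905.

α = -0.97, β = -2.62, γ = -0.32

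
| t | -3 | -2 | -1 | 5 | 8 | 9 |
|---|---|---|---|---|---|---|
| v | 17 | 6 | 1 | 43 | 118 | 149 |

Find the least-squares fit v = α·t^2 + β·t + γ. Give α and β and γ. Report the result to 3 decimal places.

α = 1.932, β = -0.537, γ = -2.136

Entries of AᵀA: Σt^2·t^2 = 11380, Σt^2·t = 1330, Σt^2 = 184, Σt·t = 184, Σt = 16, Σ1 = 6.
Right-hand side: Σt^2·v = 20874, Σt·v = 2436, Σv = 334.
So AᵀA·[α, β, γ]ᵀ = Aᵀv: [[11380, 1330, 184]; [1330, 184, 16]; [184, 16, 6]]·[α, β, γ]ᵀ = [20874, 2436, 334]ᵀ.
Solving the 3×3 system (Gaussian elimination) gives α = 51378/26599, β = -14285/26599, γ = -56821/26599.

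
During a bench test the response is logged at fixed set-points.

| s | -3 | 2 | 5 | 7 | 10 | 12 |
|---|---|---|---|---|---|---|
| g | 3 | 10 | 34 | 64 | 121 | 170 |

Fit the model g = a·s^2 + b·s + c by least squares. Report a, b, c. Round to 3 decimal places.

a = 1.009, b = 1.999, c = 0.324

The normal equations are: 33859·a + 3177·b + 331·c = 40633;  3177·a + 331·b + 33·c = 3879;  331·a + 33·b + 6·c = 402.
(Σs^2·s^2 = 33859, Σs^2·s = 3177, Σs^2 = 331, Σs·s = 331, Σs = 33, Σ1 = 6, Σs^2·g = 40633, Σs·g = 3879, Σg = 402.)
Solving the 3×3 system (Gaussian elimination) gives a = 148959/147580, b = 294987/147580, c = 2393/7379.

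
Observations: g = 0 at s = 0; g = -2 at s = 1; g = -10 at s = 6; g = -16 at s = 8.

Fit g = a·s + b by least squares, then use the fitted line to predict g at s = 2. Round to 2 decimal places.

Forming MᵀM = [[101, 15]; [15, 4]] and Mᵀg = [-190, -28]ᵀ gives MᵀM·[a, b]ᵀ = Mᵀg.
Δ = 101·4 − 15² = 179.
a = ((-190)·4 − 15·(-28))/179 = -340/179; b = (101·(-28) − 15·(-190))/179 = 22/179.
At s = 2: ĝ = (-340/179)·(2) + (22/179)·(1) = -658/179.

ĝ = -3.68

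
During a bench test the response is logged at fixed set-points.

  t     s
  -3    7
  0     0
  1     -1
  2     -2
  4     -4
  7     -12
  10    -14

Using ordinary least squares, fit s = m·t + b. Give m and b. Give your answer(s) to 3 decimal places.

Entries of AᵀA: Σt·t = 179, Σt = 21, Σ1 = 7.
Right-hand side: Σt·s = -266, Σs = -26.
Eliminating b: 7·(row 1) − 21·(row 2) gives 812·m = 7·(-266) − 21·(-26) = -1316, so m = -47/29.
Then b = ((-26) − 21·(-47/29))/7 = 233/203.

m = -1.621, b = 1.148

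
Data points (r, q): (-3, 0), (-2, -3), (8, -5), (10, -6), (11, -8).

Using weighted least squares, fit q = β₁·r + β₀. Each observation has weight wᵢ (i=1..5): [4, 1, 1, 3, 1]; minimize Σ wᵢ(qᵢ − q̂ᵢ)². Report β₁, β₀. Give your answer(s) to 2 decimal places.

β₁ = -0.45, β₀ = -1.81

From the data, Σwᵢ·r·r = 525, Σwᵢ·r = 35, Σwᵢ·1 = 10.
For AᵀWq: Σwᵢ·r·q = -302, Σwᵢ·q = -34.
Δ = 525·10 − 35² = 4025.
β₁ = ((-302)·10 − 35·(-34))/4025 = -366/805; β₀ = (525·(-34) − 35·(-302))/4025 = -208/115.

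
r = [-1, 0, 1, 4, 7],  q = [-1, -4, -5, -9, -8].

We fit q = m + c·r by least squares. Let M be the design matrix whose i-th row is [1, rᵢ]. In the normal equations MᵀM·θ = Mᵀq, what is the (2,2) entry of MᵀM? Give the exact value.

67

Row 2 ↔ basis r, column 2 ↔ basis r, so (MᵀM)_{2,2} = Σᵢ (r)·(r) = (-1)·(-1) + (0)·(0) + (1)·(1) + (4)·(4) + (7)·(7) = 67.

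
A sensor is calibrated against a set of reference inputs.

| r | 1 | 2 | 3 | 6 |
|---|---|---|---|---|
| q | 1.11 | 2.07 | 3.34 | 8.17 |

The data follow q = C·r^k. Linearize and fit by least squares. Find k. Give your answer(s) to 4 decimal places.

k = 1.1173

Linearized form: ln q = k·ln r + ln C. From the 4 transformed points,
XᵀX = [[4.8978, 3.5835]; [3.5835, 4]], rhs = [5.5927, 4.1383]ᵀ  (here Σln r = 3.5835, Σ(ln r)² = 4.8978, Σln q = 4.1383, Σln r·ln q = 5.5927).
Solving (det = 6.7496): k = 1.11726, ln C = 0.03366.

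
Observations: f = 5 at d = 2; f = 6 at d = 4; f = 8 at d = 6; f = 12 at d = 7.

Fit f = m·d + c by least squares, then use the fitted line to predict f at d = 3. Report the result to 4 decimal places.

f̂ = 5.5254

Forming AᵀA = [[105, 19]; [19, 4]] and Aᵀf = [166, 31]ᵀ gives AᵀA·[m, c]ᵀ = Aᵀf.
Δ = 105·4 − 19² = 59.
m = (166·4 − 19·31)/59 = 75/59; c = (105·31 − 19·166)/59 = 101/59.
At d = 3: f̂ = (75/59)·(3) + (101/59)·(1) = 326/59.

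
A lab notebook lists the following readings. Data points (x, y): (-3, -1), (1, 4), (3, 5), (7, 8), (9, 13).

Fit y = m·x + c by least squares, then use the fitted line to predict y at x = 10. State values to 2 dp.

Compute the Gram sums: Σx·x = 149, Σx = 17, Σ1 = 5.
For Aᵀy: Σx·y = 195, Σy = 29.
So AᵀA·[m, c]ᵀ = Aᵀy: [[149, 17]; [17, 5]]·[m, c]ᵀ = [195, 29]ᵀ.
det = 149·5 − 17² = 456.
m = (195·5 − 17·29)/456 = 241/228; c = (149·29 − 17·195)/456 = 503/228.
At x = 10: ŷ = (241/228)·(10) + (503/228)·(1) = 971/76.

ŷ = 12.78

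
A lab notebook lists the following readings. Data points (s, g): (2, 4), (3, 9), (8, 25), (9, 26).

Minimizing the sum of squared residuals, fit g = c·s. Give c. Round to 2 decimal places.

c = 2.97

Forming XᵀX = [[158]] and Xᵀg = [469]ᵀ gives XᵀX·[c]ᵀ = Xᵀg.
Hence c = 469 / 158 ≈ 2.96835.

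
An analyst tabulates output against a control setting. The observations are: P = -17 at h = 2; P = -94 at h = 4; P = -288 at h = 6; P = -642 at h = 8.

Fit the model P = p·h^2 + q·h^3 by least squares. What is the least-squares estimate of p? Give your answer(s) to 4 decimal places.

The normal equations are: 5664·p + 41600·q = -53028;  41600·p + 312960·q = -397064.
(Σh^2·h^2 = 5664, Σh^2·h^3 = 41600, Σh^3·h^3 = 312960, Σh^2·P = -53028, Σh^3·P = -397064.)
Eliminating q: 312960·(row 1) − 41600·(row 2) gives 42045440·p = 312960·(-53028) − 41600·(-397064) = -77780480, so p = -30383/16424.
Then q = ((-397064) − 41600·(-30383/16424))/312960 = -167991/164240.

p = -1.8499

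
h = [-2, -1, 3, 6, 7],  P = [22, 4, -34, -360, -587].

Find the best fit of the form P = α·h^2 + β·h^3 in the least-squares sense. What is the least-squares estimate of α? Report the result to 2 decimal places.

MᵀM·[α, β]ᵀ = MᵀP reads: 3795·α + 24793·β = -41937;  24793·α + 165099·β = -280199.
(Σh^2·h^2 = 3795, Σh^2·h^3 = 24793, Σh^3·h^3 = 165099, Σh^2·P = -41937, Σh^3·P = -280199.)
Eliminating β: 165099·(row 1) − 24793·(row 2) gives 11857856·α = 165099·(-41937) − 24793·(-280199) = 23217044, so α = 5804261/2964464.
Then β = ((-280199) − 24793·(5804261/2964464))/165099 = -5902791/2964464.

α = 1.96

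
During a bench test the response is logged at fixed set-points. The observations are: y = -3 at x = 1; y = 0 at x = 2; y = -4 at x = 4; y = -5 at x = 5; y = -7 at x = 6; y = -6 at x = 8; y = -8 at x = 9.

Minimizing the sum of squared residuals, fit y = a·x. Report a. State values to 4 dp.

a = -0.9075

Entries of MᵀM: Σx·x = 227.
Moment sums: Σx·y = -206.
a = (-206)/227 = -0.907489.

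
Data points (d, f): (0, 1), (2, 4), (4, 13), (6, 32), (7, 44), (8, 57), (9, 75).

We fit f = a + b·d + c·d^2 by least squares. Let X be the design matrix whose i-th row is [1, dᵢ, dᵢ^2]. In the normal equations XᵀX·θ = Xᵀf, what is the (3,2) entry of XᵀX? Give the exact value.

1872

Row 3 ↔ basis d^2, column 2 ↔ basis d, so (XᵀX)_{3,2} = Σᵢ (d^2)·(d) = (0)·(0) + (4)·(2) + (16)·(4) + (36)·(6) + (49)·(7) + (64)·(8) + (81)·(9) = 1872.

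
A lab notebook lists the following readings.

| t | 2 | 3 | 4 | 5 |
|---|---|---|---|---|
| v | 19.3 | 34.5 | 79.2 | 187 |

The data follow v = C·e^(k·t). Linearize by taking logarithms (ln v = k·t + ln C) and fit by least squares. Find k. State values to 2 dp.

Let Y = ln v. Fitting Y = k·t + ln C by least squares:
Σt = 14.0000, Σ(t)² = 54.0000, Σln v = 16.1041, Σt·ln v = 60.1865.
Equations: 54.0000·k + 14.0000·ln C = 60.1865;  14.0000·k + 4·ln C = 16.1041.
Slope k = (n·Σt·ln v − Σt·Σln v)/(n·Σ(t)² − (Σt)²) = (4·60.1865 − 14.0000·16.1041)/20.0000 = 0.76440; ln C = (Σln v − k·Σt)/n = 1.35063.

k = 0.76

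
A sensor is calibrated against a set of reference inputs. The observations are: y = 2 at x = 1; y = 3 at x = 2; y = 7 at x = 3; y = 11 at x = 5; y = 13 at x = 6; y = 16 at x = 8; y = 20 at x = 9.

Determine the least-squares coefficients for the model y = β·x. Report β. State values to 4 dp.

β = 2.1364

Forming MᵀM = [[220]] and Mᵀy = [470]ᵀ gives MᵀM·[β]ᵀ = Mᵀy.
Hence β = 470 / 220 ≈ 2.13636.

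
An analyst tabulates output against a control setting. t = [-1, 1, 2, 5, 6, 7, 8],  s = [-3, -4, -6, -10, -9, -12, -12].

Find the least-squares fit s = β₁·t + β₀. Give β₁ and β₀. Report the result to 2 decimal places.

Setting ∂/∂β₁ … = 0 gives: 180·β₁ + 28·β₀ = -297;  28·β₁ + 7·β₀ = -56.
Eliminating β₀: 7·(row 1) − 28·(row 2) gives 476·β₁ = 7·(-297) − 28·(-56) = -511, so β₁ = -73/68.
Then β₀ = ((-56) − 28·(-73/68))/7 = -63/17.

β₁ = -1.07, β₀ = -3.71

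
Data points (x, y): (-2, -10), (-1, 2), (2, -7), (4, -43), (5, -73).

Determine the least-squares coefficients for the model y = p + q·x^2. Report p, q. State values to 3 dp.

Entries of MᵀM: Σ1 = 5, Σx^2 = 50, Σx^2·x^2 = 914.
Right-hand side: Σy = -131, Σx^2·y = -2579.
MᵀM·[p, q]ᵀ = Mᵀy becomes [[5, 50]; [50, 914]]·[p, q]ᵀ = [-131, -2579]ᵀ.
det = 5·914 − 50² = 2070.
p = ((-131)·914 − 50·(-2579))/2070 = 512/115; q = (5·(-2579) − 50·(-131))/2070 = -141/46.

p = 4.452, q = -3.065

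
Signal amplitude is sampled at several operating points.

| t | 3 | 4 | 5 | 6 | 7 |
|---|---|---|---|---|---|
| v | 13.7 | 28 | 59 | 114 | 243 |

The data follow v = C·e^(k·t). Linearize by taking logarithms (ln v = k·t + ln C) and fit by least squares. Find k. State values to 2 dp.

k = 0.72

Linearized form: ln v = k·t + ln C. From the 5 transformed points,
AᵀA = [[135.0000, 25.0000]; [25.0000, 5]], rhs = [108.4373, 20.2564]ᵀ  (here Σt = 25.0000, Σ(t)² = 135.0000, Σln v = 20.2564, Σt·ln v = 108.4373).
Δ = 135.0000·5 − (25.0000)² = 50.0000; k = (108.4373·5 − 25.0000·20.2564)/50.0000 = 0.71553, ln C = (135.0000·20.2564 − 25.0000·108.4373)/50.0000 = 0.47362.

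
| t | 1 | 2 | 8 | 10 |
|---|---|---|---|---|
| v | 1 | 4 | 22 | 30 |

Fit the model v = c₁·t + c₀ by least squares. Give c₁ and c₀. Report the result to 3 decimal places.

Entries of MᵀM: Σt·t = 169, Σt = 21, Σ1 = 4.
For Mᵀv: Σt·v = 485, Σv = 57.
Determinant 169·4 − 21² = 235.
c₁ = (485·4 − 21·57)/235 = 743/235; c₀ = (169·57 − 21·485)/235 = -552/235.

c₁ = 3.162, c₀ = -2.349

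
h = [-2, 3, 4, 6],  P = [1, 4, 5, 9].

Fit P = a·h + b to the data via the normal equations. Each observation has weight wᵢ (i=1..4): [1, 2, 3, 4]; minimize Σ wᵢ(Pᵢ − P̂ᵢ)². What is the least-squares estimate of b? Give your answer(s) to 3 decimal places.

b = 1.704

Setting ∂/∂a … = 0 gives: 214·a + 40·b = 298;  40·a + 10·b = 60.
(Σwᵢ·h·h = 214, Σwᵢ·h = 40, Σwᵢ·1 = 10, Σwᵢ·h·P = 298, Σwᵢ·P = 60.)
Eliminating b: 10·(row 1) − 40·(row 2) gives 540·a = 10·298 − 40·60 = 580, so a = 29/27.
Then b = (60 − 40·(29/27))/10 = 46/27.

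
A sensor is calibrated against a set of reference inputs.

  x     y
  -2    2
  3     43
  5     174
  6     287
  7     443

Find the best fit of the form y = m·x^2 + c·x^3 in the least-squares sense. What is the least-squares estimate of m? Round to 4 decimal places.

m = 1.8538

Compute the Gram sums: Σx^2·x^2 = 4419, Σx^2·x^3 = 27919, Σx^3·x^3 = 180723.
Right-hand side: Σx^2·y = 36784, Σx^3·y = 236836.
Normal equations: [[4419, 27919]; [27919, 180723]]·[m, c]ᵀ = [36784, 236836]ᵀ.
Determinant 4419·180723 − 27919² = 19144376.
m = (36784·180723 − 27919·236836)/19144376 = 8872637/4786094; c = (4419·236836 − 27919·36784)/19144376 = 4901447/4786094.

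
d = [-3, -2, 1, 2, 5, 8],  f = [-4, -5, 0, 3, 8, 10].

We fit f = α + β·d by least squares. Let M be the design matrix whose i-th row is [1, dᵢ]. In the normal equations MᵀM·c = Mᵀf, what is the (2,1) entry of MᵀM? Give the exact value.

Row 2 ↔ basis d, column 1 ↔ basis 1, so (MᵀM)_{2,1} = Σᵢ d = (-3)·(1) + (-2)·(1) + (1)·(1) + (2)·(1) + (5)·(1) + (8)·(1) = 11.

11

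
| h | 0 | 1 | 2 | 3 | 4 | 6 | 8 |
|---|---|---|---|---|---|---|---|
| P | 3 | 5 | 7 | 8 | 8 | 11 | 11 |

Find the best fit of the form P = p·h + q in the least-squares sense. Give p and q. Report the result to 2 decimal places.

With design matrix M, MᵀM = [[130, 24]; [24, 7]] and MᵀP = [229, 53]ᵀ.
Determinant 130·7 − 24² = 334.
p = (229·7 − 24·53)/334 = 331/334; q = (130·53 − 24·229)/334 = 697/167.

p = 0.99, q = 4.17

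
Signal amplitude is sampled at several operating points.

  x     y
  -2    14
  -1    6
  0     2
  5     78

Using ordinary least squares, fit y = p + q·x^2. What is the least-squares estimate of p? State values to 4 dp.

p = 2.3022

With design matrix A, AᵀA = [[4, 30]; [30, 642]] and Aᵀy = [100, 2012]ᵀ.
Δ = 4·642 − 30² = 1668.
p = (100·642 − 30·2012)/1668 = 320/139; q = (4·2012 − 30·100)/1668 = 1262/417.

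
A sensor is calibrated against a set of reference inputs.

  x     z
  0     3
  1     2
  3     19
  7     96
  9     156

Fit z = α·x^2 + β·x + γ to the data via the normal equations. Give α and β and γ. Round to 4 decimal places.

α = 1.9167, β = -0.0667, γ = 1.8000

Compute the Gram sums: Σx^2·x^2 = 9044, Σx^2·x = 1100, Σx^2 = 140, Σx·x = 140, Σx = 20, Σ1 = 5.
And Σx^2·z = 17513, Σx·z = 2135, Σz = 276.
Normal equations: [[9044, 1100, 140]; [1100, 140, 20]; [140, 20, 5]]·[α, β, γ]ᵀ = [17513, 2135, 276]ᵀ.
Inverting the 3×3 Gram matrix, [α, β, γ]ᵀ = [23/12, -1/15, 9/5]ᵀ.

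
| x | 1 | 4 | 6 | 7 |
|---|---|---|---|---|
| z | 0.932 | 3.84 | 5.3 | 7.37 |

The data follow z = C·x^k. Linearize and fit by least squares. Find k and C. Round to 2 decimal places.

Linearized form: ln z = k·ln x + ln C. From the 4 transformed points,
Sums: Σln x = 5.1240, Σ(ln x)² = 8.9188, Σln z = 4.9402, Σln x·ln z = 8.7401.
Normal system: [[8.9188, 5.1240]; [5.1240, 4]]·[k, ln C]ᵀ = [8.7401, 4.9402]ᵀ.
Solving (det = 9.4201): k = 1.02412, ln C = -0.07684, so C = exp(-0.07684) = 0.92604.

k = 1.02, C = 0.93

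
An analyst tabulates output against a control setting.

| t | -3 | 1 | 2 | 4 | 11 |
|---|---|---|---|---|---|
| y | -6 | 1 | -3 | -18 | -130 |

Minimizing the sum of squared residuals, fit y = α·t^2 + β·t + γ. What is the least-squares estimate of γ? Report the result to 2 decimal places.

Compute the Gram sums: Σt^2·t^2 = 14995, Σt^2·t = 1377, Σt^2 = 151, Σt·t = 151, Σt = 15, Σ1 = 5.
For Xᵀy: Σt^2·y = -16083, Σt·y = -1489, Σy = -156.
Inverting the 3×3 Gram matrix, [α, β, γ]ᵀ = [-655017/630782, -365969/630782, 599511/315391]ᵀ.

γ = 1.90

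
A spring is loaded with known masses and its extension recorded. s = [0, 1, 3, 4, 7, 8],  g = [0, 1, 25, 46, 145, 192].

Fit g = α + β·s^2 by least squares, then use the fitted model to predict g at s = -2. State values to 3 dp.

ĝ = 10.479

AᵀA·[α, β]ᵀ = Aᵀg reads: 6·α + 139·β = 409;  139·α + 6835·β = 20355.
Eliminating β: 6835·(row 1) − 139·(row 2) gives 21689·α = 6835·409 − 139·20355 = -33830, so α = -33830/21689.
Then β = (20355 − 139·(-33830/21689))/6835 = 65279/21689.
At s = -2: ĝ = (-33830/21689)·(1) + (65279/21689)·(4) = 9882/943.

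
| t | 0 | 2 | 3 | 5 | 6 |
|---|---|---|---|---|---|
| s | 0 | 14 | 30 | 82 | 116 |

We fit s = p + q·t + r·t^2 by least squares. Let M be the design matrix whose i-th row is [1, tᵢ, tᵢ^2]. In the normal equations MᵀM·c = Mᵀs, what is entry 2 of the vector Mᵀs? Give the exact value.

1224

Entry 2 ↔ basis t, so (Mᵀs)_{2} = Σᵢ (t)·sᵢ = (0)·(0) + (2)·(14) + (3)·(30) + (5)·(82) + (6)·(116) = 1224.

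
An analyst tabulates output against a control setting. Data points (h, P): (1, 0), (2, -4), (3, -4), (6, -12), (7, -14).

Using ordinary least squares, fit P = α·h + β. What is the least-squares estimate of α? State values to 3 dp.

Entries of AᵀA: Σh·h = 99, Σh = 19, Σ1 = 5.
And Σh·P = -190, ΣP = -34.
So AᵀA·[α, β]ᵀ = AᵀP: [[99, 19]; [19, 5]]·[α, β]ᵀ = [-190, -34]ᵀ.
Eliminating β: 5·(row 1) − 19·(row 2) gives 134·α = 5·(-190) − 19·(-34) = -304, so α = -152/67.
Then β = ((-34) − 19·(-152/67))/5 = 122/67.

α = -2.269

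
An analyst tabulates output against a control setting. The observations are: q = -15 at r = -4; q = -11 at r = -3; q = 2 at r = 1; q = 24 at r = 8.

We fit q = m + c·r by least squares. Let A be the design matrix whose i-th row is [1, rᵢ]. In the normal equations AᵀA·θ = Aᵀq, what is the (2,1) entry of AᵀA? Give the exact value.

2

Row 2 ↔ basis r, column 1 ↔ basis 1, so (AᵀA)_{2,1} = Σᵢ r = (-4)·(1) + (-3)·(1) + (1)·(1) + (8)·(1) = 2.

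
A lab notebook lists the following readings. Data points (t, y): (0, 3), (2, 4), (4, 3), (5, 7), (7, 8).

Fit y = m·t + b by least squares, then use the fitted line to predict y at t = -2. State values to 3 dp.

The normal system AᵀA·[m, b]ᵀ = Aᵀy is [[94, 18]; [18, 5]]·[m, b]ᵀ = [111, 25]ᵀ.
Determinant 94·5 − 18² = 146.
m = (111·5 − 18·25)/146 = 105/146; b = (94·25 − 18·111)/146 = 176/73.
At t = -2: ŷ = (105/146)·(-2) + (176/73)·(1) = 71/73.

ŷ = 0.973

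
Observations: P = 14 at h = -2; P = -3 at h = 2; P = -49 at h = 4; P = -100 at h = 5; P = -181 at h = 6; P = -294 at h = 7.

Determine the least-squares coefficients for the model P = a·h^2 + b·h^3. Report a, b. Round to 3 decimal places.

Sums needed: Σh^2·h^2 = 4610, Σh^2·h^3 = 28732, Σh^3·h^3 = 184154.
For AᵀP: Σh^2·P = -24162, Σh^3·P = -155710.
Eliminating b: 184154·(row 1) − 28732·(row 2) gives 23422116·a = 184154·(-24162) − 28732·(-155710) = 24330772, so a = 6082693/5855529.
Then b = ((-155710) − 28732·(6082693/5855529))/184154 = -5900129/5855529.

a = 1.039, b = -1.008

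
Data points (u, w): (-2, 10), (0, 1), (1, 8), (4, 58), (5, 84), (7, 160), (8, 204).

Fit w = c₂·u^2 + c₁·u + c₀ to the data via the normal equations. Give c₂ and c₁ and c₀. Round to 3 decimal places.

c₂ = 2.896, c₁ = 2.122, c₀ = 2.258

From the data, Σu^2·u^2 = 7395, Σu^2·u = 1037, Σu^2 = 159, Σu·u = 159, Σu = 23, Σ1 = 7.
And Σu^2·w = 23972, Σu·w = 3392, Σw = 525.
So MᵀM·[c₂, c₁, c₀]ᵀ = Mᵀw: [[7395, 1037, 159]; [1037, 159, 23]; [159, 23, 7]]·[c₂, c₁, c₀]ᵀ = [23972, 3392, 525]ᵀ.
Row-reducing yields c₂ = 515457/178018, c₁ = 377767/178018, c₀ = 200939/89009.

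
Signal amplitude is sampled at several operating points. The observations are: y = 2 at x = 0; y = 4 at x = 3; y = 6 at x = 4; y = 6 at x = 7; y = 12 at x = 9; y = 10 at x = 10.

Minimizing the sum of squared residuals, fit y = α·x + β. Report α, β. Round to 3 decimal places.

The normal system AᵀA·[α, β]ᵀ = Aᵀy is [[255, 33]; [33, 6]]·[α, β]ᵀ = [286, 40]ᵀ.
Determinant 255·6 − 33² = 441.
α = (286·6 − 33·40)/441 = 44/49; β = (255·40 − 33·286)/441 = 254/147.

α = 0.898, β = 1.728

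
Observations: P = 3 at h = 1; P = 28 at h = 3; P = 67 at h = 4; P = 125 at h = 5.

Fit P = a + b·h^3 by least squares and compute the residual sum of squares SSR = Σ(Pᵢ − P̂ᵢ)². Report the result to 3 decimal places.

Forming XᵀX = [[4, 217]; [217, 20451]] and XᵀP = [223, 20672]ᵀ gives XᵀX·[a, b]ᵀ = XᵀP.
det = 4·20451 − 217² = 34715.
a = (223·20451 − 217·20672)/34715 = 74749/34715; b = (4·20672 − 217·223)/34715 = 34297/34715.
Residuals: -4901/34715, -28748/34715, 56148/34715, -22499/34715; SSR = 129894/34715.

SSR = 3.742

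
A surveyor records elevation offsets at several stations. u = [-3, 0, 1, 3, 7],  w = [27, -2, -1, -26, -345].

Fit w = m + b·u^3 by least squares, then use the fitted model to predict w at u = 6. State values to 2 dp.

Entries of MᵀM: Σ1 = 5, Σu^3 = 344, Σu^3·u^3 = 119108.
And Σw = -347, Σu^3·w = -119767.
Normal equations: [[5, 344]; [344, 119108]]·[m, b]ᵀ = [-347, -119767]ᵀ.
Eliminating b: 119108·(row 1) − 344·(row 2) gives 477204·m = 119108·(-347) − 344·(-119767) = -130628, so m = -32657/119301.
Then b = ((-119767) − 344·(-32657/119301))/119108 = -479467/477204.
At u = 6: ŵ = (-32657/119301)·(1) + (-479467/477204)·(216) = -1127125/5187.

ŵ = -217.30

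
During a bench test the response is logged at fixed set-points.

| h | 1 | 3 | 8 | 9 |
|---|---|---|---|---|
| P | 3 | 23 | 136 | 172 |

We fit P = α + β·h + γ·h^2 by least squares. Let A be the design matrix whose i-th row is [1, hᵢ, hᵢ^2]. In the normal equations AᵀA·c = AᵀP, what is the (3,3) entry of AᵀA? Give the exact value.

10739

Row 3 ↔ basis h^2, column 3 ↔ basis h^2, so (AᵀA)_{3,3} = Σᵢ (h^2)·(h^2) = (1)·(1) + (9)·(9) + (64)·(64) + (81)·(81) = 10739.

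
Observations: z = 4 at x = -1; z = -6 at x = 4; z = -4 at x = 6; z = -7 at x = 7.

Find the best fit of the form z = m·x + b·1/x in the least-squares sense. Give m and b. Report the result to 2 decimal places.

Entries of AᵀA: Σx·x = 102, Σx·1/x = 4, Σ1/x·1/x = 7837/7056.
And Σx·z = -101, Σ1/x·z = -43/6.
Δ = 102·(7837/7056) − 4² = 114413/1176.
m = ((-101)·(7837/7056) − 4·(-43/6))/(114413/1176) = -589265/686478; b = (102·(-43/6) − 4·(-101))/(114413/1176) = -384552/114413.

m = -0.86, b = -3.36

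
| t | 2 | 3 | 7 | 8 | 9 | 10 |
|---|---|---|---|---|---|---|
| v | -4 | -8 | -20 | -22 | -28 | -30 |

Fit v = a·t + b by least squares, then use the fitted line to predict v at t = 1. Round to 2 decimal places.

Compute the Gram sums: Σt·t = 307, Σt = 39, Σ1 = 6.
For Aᵀv: Σt·v = -900, Σv = -112.
Normal equations: [[307, 39]; [39, 6]]·[a, b]ᵀ = [-900, -112]ᵀ.
det = 307·6 − 39² = 321.
a = ((-900)·6 − 39·(-112))/321 = -344/107; b = (307·(-112) − 39·(-900))/321 = 716/321.
At t = 1: v̂ = (-344/107)·(1) + (716/321)·(1) = -316/321.

v̂ = -0.98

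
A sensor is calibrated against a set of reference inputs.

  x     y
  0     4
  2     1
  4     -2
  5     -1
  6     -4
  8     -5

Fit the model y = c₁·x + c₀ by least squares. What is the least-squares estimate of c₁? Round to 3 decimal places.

c₁ = -1.122

MᵀM·[c₁, c₀]ᵀ = Mᵀy reads: 145·c₁ + 25·c₀ = -75;  25·c₁ + 6·c₀ = -7.
(Σx·x = 145, Σx = 25, Σ1 = 6, Σx·y = -75, Σy = -7.)
Eliminating c₀: 6·(row 1) − 25·(row 2) gives 245·c₁ = 6·(-75) − 25·(-7) = -275, so c₁ = -55/49.
Then c₀ = ((-7) − 25·(-55/49))/6 = 172/49.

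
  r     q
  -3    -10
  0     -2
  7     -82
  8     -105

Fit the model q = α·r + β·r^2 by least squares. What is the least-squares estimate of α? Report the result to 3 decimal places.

Compute the Gram sums: Σr·r = 122, Σr·r^2 = 828, Σr^2·r^2 = 6578.
And Σr·q = -1384, Σr^2·q = -10828.
AᵀA·[α, β]ᵀ = Aᵀq becomes [[122, 828]; [828, 6578]]·[α, β]ᵀ = [-1384, -10828]ᵀ.
Determinant 122·6578 − 828² = 116932.
α = ((-1384)·6578 − 828·(-10828))/116932 = -1504/1271; β = (122·(-10828) − 828·(-1384))/116932 = -43766/29233.

α = -1.183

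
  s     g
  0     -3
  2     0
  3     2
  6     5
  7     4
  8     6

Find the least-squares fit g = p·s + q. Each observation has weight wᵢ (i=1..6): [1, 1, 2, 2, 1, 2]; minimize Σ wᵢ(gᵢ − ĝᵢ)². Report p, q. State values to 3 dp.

p = 1.022, q = -1.883

Sums needed: Σwᵢ·s·s = 271, Σwᵢ·s = 43, Σwᵢ·1 = 9.
For XᵀWg: Σwᵢ·s·g = 196, Σwᵢ·g = 27.
So XᵀWX·[p, q]ᵀ = XᵀWg: [[271, 43]; [43, 9]]·[p, q]ᵀ = [196, 27]ᵀ.
Δ = 271·9 − 43² = 590.
p = (196·9 − 43·27)/590 = 603/590; q = (271·27 − 43·196)/590 = -1111/590.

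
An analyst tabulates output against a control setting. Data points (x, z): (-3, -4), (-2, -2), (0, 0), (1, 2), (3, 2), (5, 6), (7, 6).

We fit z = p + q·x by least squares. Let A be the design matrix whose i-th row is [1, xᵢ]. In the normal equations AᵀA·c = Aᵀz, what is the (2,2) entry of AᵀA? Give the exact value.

Row 2 ↔ basis x, column 2 ↔ basis x, so (AᵀA)_{2,2} = Σᵢ (x)·(x) = (-3)·(-3) + (-2)·(-2) + (0)·(0) + (1)·(1) + (3)·(3) + (5)·(5) + (7)·(7) = 97.

97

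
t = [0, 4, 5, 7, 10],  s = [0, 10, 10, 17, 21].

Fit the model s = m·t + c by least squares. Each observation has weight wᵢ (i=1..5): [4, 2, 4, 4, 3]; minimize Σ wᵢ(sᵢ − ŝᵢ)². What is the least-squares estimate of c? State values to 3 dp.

Normal-equation sums: Σwᵢ·t·t = 628, Σwᵢ·t = 86, Σwᵢ·1 = 17.
Moment sums: Σwᵢ·t·s = 1386, Σwᵢ·s = 191.
Normal equations: [[628, 86]; [86, 17]]·[m, c]ᵀ = [1386, 191]ᵀ.
Δ = 628·17 − 86² = 3280.
m = (1386·17 − 86·191)/3280 = 446/205; c = (628·191 − 86·1386)/3280 = 47/205.

c = 0.229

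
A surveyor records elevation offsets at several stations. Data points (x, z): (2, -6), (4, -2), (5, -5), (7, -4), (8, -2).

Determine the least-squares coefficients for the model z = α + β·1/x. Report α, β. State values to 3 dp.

Sums needed: Σ1 = 5, Σ1/x = 341/280, Σ1/x·1/x = 30461/78400.
Right-hand side: Σz = -19, Σ1/x·z = -149/28.
So AᵀA·[α, β]ᵀ = Aᵀz: [[5, 341/280]; [341/280, 30461/78400]]·[α, β]ᵀ = [-19, -149/28]ᵀ.
det = 5·(30461/78400) − (341/280)² = 4503/9800.
α = ((-19)·(30461/78400) − (341/280)·(-149/28))/(4503/9800) = -70669/36024; β = (5·(-149/28) − (341/280)·(-19))/(4503/9800) = -33985/4503.

α = -1.962, β = -7.547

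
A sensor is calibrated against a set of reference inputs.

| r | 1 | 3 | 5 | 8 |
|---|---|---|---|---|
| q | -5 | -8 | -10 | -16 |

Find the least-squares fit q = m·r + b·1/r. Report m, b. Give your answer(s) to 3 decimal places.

m = -1.958, b = -3.286

From the data, Σr·r = 99, Σr·1/r = 4, Σ1/r·1/r = 16801/14400.
For Xᵀq: Σr·q = -207, Σ1/r·q = -35/3.
XᵀX·[m, b]ᵀ = Xᵀq becomes [[99, 4]; [4, 16801/14400]]·[m, b]ᵀ = [-207, -35/3]ᵀ.
Determinant 99·(16801/14400) − 4² = 159211/1600.
m = ((-207)·(16801/14400) − 4·(-35/3))/(159211/1600) = -935269/477633; b = (99·(-35/3) − 4·(-207))/(159211/1600) = -523200/159211.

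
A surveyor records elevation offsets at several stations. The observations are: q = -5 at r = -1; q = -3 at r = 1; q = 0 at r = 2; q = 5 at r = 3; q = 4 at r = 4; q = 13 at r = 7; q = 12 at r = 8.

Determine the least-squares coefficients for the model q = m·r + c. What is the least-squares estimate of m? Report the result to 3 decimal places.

Forming XᵀX = [[144, 24]; [24, 7]] and Xᵀq = [220, 26]ᵀ gives XᵀX·[m, c]ᵀ = Xᵀq.
Eliminating c: 7·(row 1) − 24·(row 2) gives 432·m = 7·220 − 24·26 = 916, so m = 229/108.
Then c = (26 − 24·(229/108))/7 = -32/9.

m = 2.120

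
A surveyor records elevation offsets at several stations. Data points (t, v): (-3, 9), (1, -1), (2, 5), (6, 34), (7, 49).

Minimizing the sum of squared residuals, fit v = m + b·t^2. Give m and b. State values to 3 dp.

m = -0.486, b = 0.994

Setting ∂/∂m … = 0 gives: 5·m + 99·b = 96;  99·m + 3795·b = 3725.
Eliminating b: 3795·(row 1) − 99·(row 2) gives 9174·m = 3795·96 − 99·3725 = -4455, so m = -135/278.
Then b = (3725 − 99·(-135/278))/3795 = 9121/9174.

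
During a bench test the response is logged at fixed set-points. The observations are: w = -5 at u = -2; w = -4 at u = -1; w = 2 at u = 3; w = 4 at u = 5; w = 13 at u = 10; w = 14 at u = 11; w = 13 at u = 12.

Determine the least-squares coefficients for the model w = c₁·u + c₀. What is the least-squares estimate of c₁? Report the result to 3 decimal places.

c₁ = 1.412

Setting ∂/∂c₁ … = 0 gives: 404·c₁ + 38·c₀ = 480;  38·c₁ + 7·c₀ = 37.
(Σu·u = 404, Σu = 38, Σ1 = 7, Σu·w = 480, Σw = 37.)
Determinant 404·7 − 38² = 1384.
c₁ = (480·7 − 38·37)/1384 = 977/692; c₀ = (404·37 − 38·480)/1384 = -823/346.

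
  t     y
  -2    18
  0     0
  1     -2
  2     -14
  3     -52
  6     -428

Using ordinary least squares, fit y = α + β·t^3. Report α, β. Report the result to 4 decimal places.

From the data, Σ1 = 6, Σt^3 = 244, Σt^3·t^3 = 47514.
For Aᵀy: Σy = -478, Σt^3·y = -94110.
Normal equations: [[6, 244]; [244, 47514]]·[α, β]ᵀ = [-478, -94110]ᵀ.
det = 6·47514 − 244² = 225548.
α = ((-478)·47514 − 244·(-94110))/225548 = 62787/56387; β = (6·(-94110) − 244·(-478))/225548 = -112007/56387.

α = 1.1135, β = -1.9864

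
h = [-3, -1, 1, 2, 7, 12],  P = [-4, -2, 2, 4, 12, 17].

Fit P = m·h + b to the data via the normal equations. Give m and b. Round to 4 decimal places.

Sums needed: Σh·h = 208, Σh = 18, Σ1 = 6.
And Σh·P = 312, ΣP = 29.
XᵀX·[m, b]ᵀ = XᵀP becomes [[208, 18]; [18, 6]]·[m, b]ᵀ = [312, 29]ᵀ.
Eliminating b: 6·(row 1) − 18·(row 2) gives 924·m = 6·312 − 18·29 = 1350, so m = 225/154.
Then b = (29 − 18·(225/154))/6 = 104/231.

m = 1.4610, b = 0.4502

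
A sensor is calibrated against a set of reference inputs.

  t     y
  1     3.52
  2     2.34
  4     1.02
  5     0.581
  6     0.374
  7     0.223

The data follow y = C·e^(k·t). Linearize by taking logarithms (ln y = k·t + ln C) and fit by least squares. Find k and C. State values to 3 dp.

With ln yᵢ as the transformed response and tᵢ as the regressor:
Sums: Σt = 25.0000, Σ(t)² = 131.0000, Σln y = -0.8987, Σt·ln y = -16.0821.
Normal system: [[131.0000, 25.0000]; [25.0000, 6]]·[k, ln C]ᵀ = [-16.0821, -0.8987]ᵀ.
Solving (det = 161.0000): k = -0.45979, ln C = 1.76601, so C = exp(1.76601) = 5.84746.

k = -0.460, C = 5.847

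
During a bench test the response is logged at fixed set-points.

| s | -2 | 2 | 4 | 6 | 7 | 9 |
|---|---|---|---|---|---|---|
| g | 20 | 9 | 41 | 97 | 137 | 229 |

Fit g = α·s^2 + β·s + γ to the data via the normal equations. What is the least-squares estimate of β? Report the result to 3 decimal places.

Entries of XᵀX: Σs^2·s^2 = 10546, Σs^2·s = 1352, Σs^2 = 190, Σs·s = 190, Σs = 26, Σ1 = 6.
And Σs^2·g = 29526, Σs·g = 3744, Σg = 533.
Solving the 3×3 system (Gaussian elimination) gives α = 109901/35390, β = -94913/35390, γ = 74903/35390.

β = -2.682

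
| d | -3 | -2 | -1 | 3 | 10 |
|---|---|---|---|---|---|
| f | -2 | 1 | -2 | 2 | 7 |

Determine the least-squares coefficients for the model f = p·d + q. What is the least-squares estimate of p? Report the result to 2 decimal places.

The normal equations are: 123·p + 7·q = 82;  7·p + 5·q = 6.
(Σd·d = 123, Σd = 7, Σ1 = 5, Σd·f = 82, Σf = 6.)
det = 123·5 − 7² = 566.
p = (82·5 − 7·6)/566 = 184/283; q = (123·6 − 7·82)/566 = 82/283.

p = 0.65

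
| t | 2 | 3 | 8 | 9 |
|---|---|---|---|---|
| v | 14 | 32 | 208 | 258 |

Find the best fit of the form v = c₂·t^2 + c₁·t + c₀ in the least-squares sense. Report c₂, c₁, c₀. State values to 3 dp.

Setting ∂/∂c₂ … = 0 gives: 10754·c₂ + 1276·c₁ + 158·c₀ = 34554;  1276·c₂ + 158·c₁ + 22·c₀ = 4110;  158·c₂ + 22·c₁ + 4·c₀ = 512.
(Σt^2·t^2 = 10754, Σt^2·t = 1276, Σt^2 = 158, Σt·t = 158, Σt = 22, Σ1 = 4, Σt^2·v = 34554, Σt·v = 4110, Σv = 512.)
Row-reducing yields c₂ = 8/3, c₁ = 626/111, c₀ = -309/37.

c₂ = 2.667, c₁ = 5.640, c₀ = -8.351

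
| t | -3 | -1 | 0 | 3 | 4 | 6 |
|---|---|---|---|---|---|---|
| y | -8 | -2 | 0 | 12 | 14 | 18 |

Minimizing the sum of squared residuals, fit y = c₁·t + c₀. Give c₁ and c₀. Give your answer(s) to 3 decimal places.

Setting ∂/∂c₁ … = 0 gives: 71·c₁ + 9·c₀ = 226;  9·c₁ + 6·c₀ = 34.
(Σt·t = 71, Σt = 9, Σ1 = 6, Σt·y = 226, Σy = 34.)
Eliminating c₀: 6·(row 1) − 9·(row 2) gives 345·c₁ = 6·226 − 9·34 = 1050, so c₁ = 70/23.
Then c₀ = (34 − 9·(70/23))/6 = 76/69.

c₁ = 3.043, c₀ = 1.101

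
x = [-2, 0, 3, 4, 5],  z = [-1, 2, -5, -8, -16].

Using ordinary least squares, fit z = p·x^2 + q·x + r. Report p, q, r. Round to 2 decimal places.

Setting ∂/∂p … = 0 gives: 978·p + 208·q + 54·r = -577;  208·p + 54·q + 10·r = -125;  54·p + 10·q + 5·r = -28.
Solving the 3×3 system (Gaussian elimination) gives p = -6091/8558, q = 547/8558, r = 762/389.

p = -0.71, q = 0.06, r = 1.96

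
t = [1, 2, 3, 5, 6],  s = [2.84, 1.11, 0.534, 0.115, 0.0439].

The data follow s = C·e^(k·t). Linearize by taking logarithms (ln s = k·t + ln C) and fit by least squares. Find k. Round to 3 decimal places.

k = -0.813

With ln sᵢ as the transformed response and tᵢ as the regressor:
XᵀX = [[75.0000, 17.0000]; [17.0000, 5]], rhs = [-30.1987, -4.7679]ᵀ  (here Σt = 17.0000, Σ(t)² = 75.0000, Σln s = -4.7679, Σt·ln s = -30.1987).
Δ = 75.0000·5 − (17.0000)² = 86.0000; k = (-30.1987·5 − 17.0000·-4.7679)/86.0000 = -0.81326, ln C = (75.0000·-4.7679 − 17.0000·-30.1987)/86.0000 = 1.81150.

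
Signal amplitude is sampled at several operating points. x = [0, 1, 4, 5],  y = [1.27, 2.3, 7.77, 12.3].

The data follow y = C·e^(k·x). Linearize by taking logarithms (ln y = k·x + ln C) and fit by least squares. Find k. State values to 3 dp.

Let Y = ln y. Fitting Y = k·x + ln C by least squares:
XᵀX = [[42.0000, 10.0000]; [10.0000, 4]], rhs = [21.5820, 5.6318]ᵀ  (here Σx = 10.0000, Σ(x)² = 42.0000, Σln y = 5.6318, Σx·ln y = 21.5820).
Slope k = (n·Σx·ln y − Σx·Σln y)/(n·Σ(x)² − (Σx)²) = (4·21.5820 − 10.0000·5.6318)/68.0000 = 0.44132; ln C = (Σln y − k·Σx)/n = 0.30464.

k = 0.441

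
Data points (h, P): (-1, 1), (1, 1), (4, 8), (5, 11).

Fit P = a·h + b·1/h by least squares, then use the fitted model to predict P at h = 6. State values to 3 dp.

Compute the Gram sums: Σh·h = 43, Σh·1/h = 4, Σ1/h·1/h = 841/400.
Moment sums: Σh·P = 87, Σ1/h·P = 21/5.
Δ = 43·(841/400) − 4² = 29763/400.
a = (87·(841/400) − 4·(21/5))/(29763/400) = 7383/3307; b = (43·(21/5) − 4·87)/(29763/400) = -7440/3307.
At h = 6: P̂ = (7383/3307)·(6) + (-7440/3307)·(1/6) = 43058/3307.

P̂ = 13.020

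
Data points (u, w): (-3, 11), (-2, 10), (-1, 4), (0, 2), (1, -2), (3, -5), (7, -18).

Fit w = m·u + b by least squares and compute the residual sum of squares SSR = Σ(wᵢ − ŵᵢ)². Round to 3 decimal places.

SSR = 9.037

The normal equations are: 73·m + 5·b = -200;  5·m + 7·b = 2.
(Σu·u = 73, Σu = 5, Σ1 = 7, Σu·w = -200, Σw = 2.)
Δ = 73·7 − 5² = 486.
m = ((-200)·7 − 5·2)/486 = -235/81; b = (73·2 − 5·(-200))/486 = 191/81.
Residuals: -5/81, 149/81, -34/27, -29/81, -118/81, 109/81, -4/81; SSR = 244/27.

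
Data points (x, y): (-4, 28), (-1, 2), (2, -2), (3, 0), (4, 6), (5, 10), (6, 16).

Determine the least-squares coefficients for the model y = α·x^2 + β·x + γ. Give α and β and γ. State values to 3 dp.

Setting ∂/∂α … = 0 gives: 2531·α + 375·β + 107·γ = 1364;  375·α + 107·β + 15·γ = 52;  107·α + 15·β + 7·γ = 60.
Solving the 3×3 system (Gaussian elimination) gives α = 4879/5009, β = -14621/5009, γ = -314/5009.

α = 0.974, β = -2.919, γ = -0.063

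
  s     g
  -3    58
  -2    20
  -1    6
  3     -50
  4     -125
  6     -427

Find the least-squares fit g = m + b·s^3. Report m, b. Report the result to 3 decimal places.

MᵀM·[m, b]ᵀ = Mᵀg reads: 6·m + 271·b = -518;  271·m + 52275·b = -103314.
(Σ1 = 6, Σs^3 = 271, Σs^3·s^3 = 52275, Σg = -518, Σs^3·g = -103314.)
Determinant 6·52275 − 271² = 240209.
m = ((-518)·52275 − 271·(-103314))/240209 = 919644/240209; b = (6·(-103314) − 271·(-518))/240209 = -479506/240209.

m = 3.829, b = -1.996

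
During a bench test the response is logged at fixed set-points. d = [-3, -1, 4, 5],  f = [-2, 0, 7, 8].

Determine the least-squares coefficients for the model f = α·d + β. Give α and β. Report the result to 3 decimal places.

α = 1.291, β = 1.637

Sums needed: Σd·d = 51, Σd = 5, Σ1 = 4.
Moment sums: Σd·f = 74, Σf = 13.
Normal equations: [[51, 5]; [5, 4]]·[α, β]ᵀ = [74, 13]ᵀ.
Determinant 51·4 − 5² = 179.
α = (74·4 − 5·13)/179 = 231/179; β = (51·13 − 5·74)/179 = 293/179.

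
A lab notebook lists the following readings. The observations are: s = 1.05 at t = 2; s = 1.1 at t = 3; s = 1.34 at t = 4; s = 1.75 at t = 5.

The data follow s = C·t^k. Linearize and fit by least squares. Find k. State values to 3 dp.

Let Y = ln s. Fitting Y = k·ln t + ln C by least squares:
Over the data: Σln t = 4.7875, Σ(ln t)² = 6.1995, Σln s = 0.9964, Σln t·ln s = 1.4449.
Normal system: [[6.1995, 4.7875]; [4.7875, 4]]·[k, ln C]ᵀ = [1.4449, 0.9964]ᵀ.
Slope k = (n·Σln t·ln s − Σln t·Σln s)/(n·Σ(ln t)² − (Σln t)²) = (4·1.4449 − 4.7875·0.9964)/1.8779 = 0.53755; ln C = (Σln s − k·Σln t)/n = -0.39429.

k = 0.538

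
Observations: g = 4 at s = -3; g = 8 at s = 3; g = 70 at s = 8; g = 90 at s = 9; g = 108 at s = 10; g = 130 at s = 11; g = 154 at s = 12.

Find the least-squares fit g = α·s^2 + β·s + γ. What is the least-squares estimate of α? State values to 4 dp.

α = 1.0136

With design matrix M, MᵀM = [[56196, 5300, 528]; [5300, 528, 50]; [528, 50, 7]] and Mᵀg = [60584, 5740, 564]ᵀ.
Row-reducing yields α = 204143/201404, β = 191045/201404, γ = -267707/100702.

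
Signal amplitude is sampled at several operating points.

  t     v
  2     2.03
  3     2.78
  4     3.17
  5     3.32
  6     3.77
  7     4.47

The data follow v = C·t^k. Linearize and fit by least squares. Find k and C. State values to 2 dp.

k = 0.57, C = 1.40

Linearized form: ln v = k·ln t + ln C. From the 6 transformed points,
Σln t = 8.5252, Σ(ln t)² = 13.1965, Σln v = 6.9086, Σln t·ln v = 10.4363.
Normal system: [[13.1965, 8.5252]; [8.5252, 6]]·[k, ln C]ᵀ = [10.4363, 6.9086]ᵀ.
Solving (det = 6.5005): k = 0.57235, ln C = 0.33821, so C = exp(0.33821) = 1.40243.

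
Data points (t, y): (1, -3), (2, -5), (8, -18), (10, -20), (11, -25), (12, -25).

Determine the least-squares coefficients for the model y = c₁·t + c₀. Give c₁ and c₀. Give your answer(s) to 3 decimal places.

Normal-equation sums: Σt·t = 434, Σt = 44, Σ1 = 6.
And Σt·y = -932, Σy = -96.
XᵀX·[c₁, c₀]ᵀ = Xᵀy becomes [[434, 44]; [44, 6]]·[c₁, c₀]ᵀ = [-932, -96]ᵀ.
Eliminating c₀: 6·(row 1) − 44·(row 2) gives 668·c₁ = 6·(-932) − 44·(-96) = -1368, so c₁ = -342/167.
Then c₀ = ((-96) − 44·(-342/167))/6 = -164/167.

c₁ = -2.048, c₀ = -0.982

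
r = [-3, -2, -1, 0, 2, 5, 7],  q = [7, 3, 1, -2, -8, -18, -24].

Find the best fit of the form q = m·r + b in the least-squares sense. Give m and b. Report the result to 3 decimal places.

m = -3.079, b = -2.338

Compute the Gram sums: Σr·r = 92, Σr = 8, Σ1 = 7.
Moment sums: Σr·q = -302, Σq = -41.
Determinant 92·7 − 8² = 580.
m = ((-302)·7 − 8·(-41))/580 = -893/290; b = (92·(-41) − 8·(-302))/580 = -339/145.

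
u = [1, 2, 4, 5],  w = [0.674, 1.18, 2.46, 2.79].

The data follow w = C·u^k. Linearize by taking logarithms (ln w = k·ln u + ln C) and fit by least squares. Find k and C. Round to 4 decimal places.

With ln wᵢ as the transformed response and ln uᵢ as the regressor:
Σln u = 3.6889, Σ(ln u)² = 4.9926, Σln w = 1.6972, Σln u·ln w = 3.0140.
Equations: 4.9926·k + 3.6889·ln C = 3.0140;  3.6889·k + 4·ln C = 1.6972.
Solving (det = 6.3624): k = 0.91084, ln C = -0.41570, so C = exp(-0.41570) = 0.65988.

k = 0.9108, C = 0.6599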